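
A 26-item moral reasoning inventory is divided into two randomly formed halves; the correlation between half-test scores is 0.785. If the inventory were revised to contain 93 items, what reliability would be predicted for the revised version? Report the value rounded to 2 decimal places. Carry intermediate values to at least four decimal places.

Full-test reliability from the split-half r: r_full = 2(0.785)/(1 + 0.785) = 0.8796
Length factor from 26 to 93 items: n = 93/26 = 3.5769
r_new = n·r_full / (1 + (n − 1)·r_full) = 3.1462 / 3.2666 ≈ 0.9631

0.96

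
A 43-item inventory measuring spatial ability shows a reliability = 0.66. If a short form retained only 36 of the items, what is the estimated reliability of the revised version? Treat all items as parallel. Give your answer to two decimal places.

Length ratio n = 36/43 = 0.8372
By Spearman-Brown, r_new = n r / (1 + (n − 1) r).
r_new = (0.8372 × 0.66) / (1 + (0.8372 − 1) × 0.66)
     = 0.5526 / 0.8926 = 0.6191

0.62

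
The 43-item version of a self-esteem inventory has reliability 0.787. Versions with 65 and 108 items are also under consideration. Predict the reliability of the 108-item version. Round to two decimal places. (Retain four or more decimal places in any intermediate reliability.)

0.90

The 65-item form is not needed; work directly from the 43-item form with n = 108/43 = 2.5116.
r_{108} = n·r / (1 + (n − 1)·r) = 1.9766 / 2.1896 ≈ 0.9027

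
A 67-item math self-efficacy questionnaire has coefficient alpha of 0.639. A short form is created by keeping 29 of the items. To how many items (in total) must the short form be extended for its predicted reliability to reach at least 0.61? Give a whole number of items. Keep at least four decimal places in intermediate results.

60

First, r for the 29-item form: n = 29/67 = 0.4328, so r_29 = 0.4328·0.639/(1 + (0.4328 − 1)·0.639) = 0.4338
Length factor from the short form to reach 0.61: n' = 0.61(1 − 0.4338) / [0.4338(1 − 0.61)] ≈ 2.0415
Items = 2.0415 × 29 ≈ 59.20 → 60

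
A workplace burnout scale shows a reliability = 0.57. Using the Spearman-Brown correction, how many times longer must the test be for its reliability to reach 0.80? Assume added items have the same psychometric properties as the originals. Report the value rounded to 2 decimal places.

n = [0.80 × 0.43] / [0.57 × 0.20]
n = 0.3440 / 0.1140 ≈ 3.0175

3.02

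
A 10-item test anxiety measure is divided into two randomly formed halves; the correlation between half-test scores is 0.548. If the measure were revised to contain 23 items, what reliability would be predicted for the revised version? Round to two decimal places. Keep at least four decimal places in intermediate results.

First correct the split-half correlation to full-test reliability: r_full = 2 × 0.548 / (1 + 0.548) ≈ 0.7080
Length factor from 10 to 23 items: n = 23/10 = 2.3000
r_new = n·r_full / (1 + (n − 1)·r_full) = 1.6284 / 1.9204 ≈ 0.8479

0.85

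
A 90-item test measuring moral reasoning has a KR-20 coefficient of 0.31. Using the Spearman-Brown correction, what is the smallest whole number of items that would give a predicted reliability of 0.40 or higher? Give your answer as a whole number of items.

134

n = [0.40 × 0.69] / [0.31 × 0.60]
n = 0.2760 / 0.1860 ≈ 1.4839
Items needed = n × 90 = 1.4839 × 90 ≈ 133.55 → round up to 134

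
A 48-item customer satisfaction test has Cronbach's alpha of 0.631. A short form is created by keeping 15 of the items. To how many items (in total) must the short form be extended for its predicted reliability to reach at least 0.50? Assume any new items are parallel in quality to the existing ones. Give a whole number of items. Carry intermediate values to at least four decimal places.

29

First, r for the 15-item form: n = 15/48 = 0.3125, so r_15 = 0.3125·0.631/(1 + (0.3125 − 1)·0.631) = 0.3483
Length factor from the short form to reach 0.50: n' = 0.50(1 − 0.3483) / [0.3483(1 − 0.50)] ≈ 1.8711
Items = 1.8711 × 15 ≈ 28.07 → 29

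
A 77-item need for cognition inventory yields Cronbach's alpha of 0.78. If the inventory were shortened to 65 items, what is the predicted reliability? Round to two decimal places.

0.75

Length ratio n = 65/77 = 0.8442
By Spearman-Brown, r_new = n r / (1 + (n − 1) r).
r_new = 0.8442·0.78 / [1 + (0.8442 − 1)·0.78]
r_new = 0.6585 / 0.8785 ≈ 0.7496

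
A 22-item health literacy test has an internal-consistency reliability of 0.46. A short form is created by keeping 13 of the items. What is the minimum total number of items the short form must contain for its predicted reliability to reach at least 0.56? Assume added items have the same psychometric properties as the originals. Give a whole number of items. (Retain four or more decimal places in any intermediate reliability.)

33

Short-form reliability: n = 13/22 = 0.5909; r_13 = n·r/(1+(n−1)r) ≈ 0.3348
Then solve for n' with r_old = 0.3348, r_target = 0.56: n' = 0.56(1 − 0.3348)/[0.3348(1 − 0.56)] = 2.5287
Total items = 2.5287 × 13 = 32.87, rounded up to 33.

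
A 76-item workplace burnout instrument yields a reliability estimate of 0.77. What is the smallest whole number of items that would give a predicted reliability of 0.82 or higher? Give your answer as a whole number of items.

Rearranging the Spearman-Brown formula for n,
n = r_target (1 − r_old) / [ r_old (1 − r_target) ]
n = 0.82 × (1 − 0.77) / [ 0.77 × (1 − 0.82) ]
n = 0.1886 / 0.1386 ≈ 1.3608
1.3608 × 76 = 103.42 → 104 items

104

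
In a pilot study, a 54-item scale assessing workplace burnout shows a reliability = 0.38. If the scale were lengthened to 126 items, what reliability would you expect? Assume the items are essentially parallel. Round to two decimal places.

Length ratio n = 126/54 = 2.3333
Apply the Spearman-Brown prophecy formula, r' = nr / [1 + (n − 1)r]:
r_new = (2.3333 × 0.38) / (1 + (2.3333 − 1) × 0.38)
r_new = 0.8867 / 1.5067 ≈ 0.5885

0.59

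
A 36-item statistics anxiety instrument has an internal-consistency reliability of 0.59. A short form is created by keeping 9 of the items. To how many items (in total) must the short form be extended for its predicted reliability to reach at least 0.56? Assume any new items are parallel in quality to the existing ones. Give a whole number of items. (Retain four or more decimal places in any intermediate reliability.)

First, r for the 9-item form: n = 9/36 = 0.2500, so r_9 = 0.2500·0.59/(1 + (0.2500 − 1)·0.59) = 0.2646
Length factor from the short form to reach 0.56: n' = 0.56(1 − 0.2646) / [0.2646(1 − 0.56)] ≈ 3.5373
Total items = 3.5373 × 9 = 31.84, rounded up to 32.

32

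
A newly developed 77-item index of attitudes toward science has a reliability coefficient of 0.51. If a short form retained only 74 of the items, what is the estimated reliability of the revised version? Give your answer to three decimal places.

0.500

Length ratio n = 74/77 = 0.961
By Spearman-Brown, r_new = n r / (1 + (n − 1) r).
r_new = 0.961·0.51 / [1 + (0.961 − 1)·0.51]
r_new = 0.4901 / 0.9801 ≈ 0.5001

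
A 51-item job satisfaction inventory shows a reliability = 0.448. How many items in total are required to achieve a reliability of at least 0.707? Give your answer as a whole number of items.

Spearman-Brown solved for the length factor n:
n = r_target (1 − r_old) / [ r_old (1 − r_target) ]
n = 0.707 × (1 − 0.448) / [ 0.448 × (1 − 0.707) ]
  = 0.390264 / 0.131264 = 2.9731
Items needed = n × 51 = 2.9731 × 51 ≈ 151.63 → round up to 152

152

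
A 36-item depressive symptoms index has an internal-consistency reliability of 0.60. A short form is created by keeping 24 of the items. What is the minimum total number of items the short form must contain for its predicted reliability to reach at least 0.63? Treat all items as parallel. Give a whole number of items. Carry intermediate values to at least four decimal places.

First, r for the 24-item form: n = 24/36 = 0.6667, so r_24 = 0.6667·0.60/(1 + (0.6667 − 1)·0.60) = 0.5000
Length factor from the short form to reach 0.63: n' = 0.63(1 − 0.5000) / [0.5000(1 − 0.63)] ≈ 1.7027
Total items = 1.7027 × 24 = 40.86, rounded up to 41.

41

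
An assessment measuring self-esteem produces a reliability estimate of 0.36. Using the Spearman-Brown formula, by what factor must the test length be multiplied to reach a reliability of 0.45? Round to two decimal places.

Rearranging the Spearman-Brown formula for n,
n = r*(1 − r) / [ r (1 − r*) ]
n = 0.45 × (1 − 0.36) / [ 0.36 × (1 − 0.45) ]
  = 0.2880 / 0.1980 = 1.4545

1.45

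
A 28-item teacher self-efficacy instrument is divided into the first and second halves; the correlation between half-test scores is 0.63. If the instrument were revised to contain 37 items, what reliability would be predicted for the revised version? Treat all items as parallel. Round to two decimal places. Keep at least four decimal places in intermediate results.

Full-test reliability from the split-half r: r_full = 2(0.63)/(1 + 0.63) = 0.7730
Then adjust to 37 items: n = 37/28 = 1.3214
r_new = n·r_full / (1 + (n − 1)·r_full) = 1.0214 / 1.2484 ≈ 0.8182

0.82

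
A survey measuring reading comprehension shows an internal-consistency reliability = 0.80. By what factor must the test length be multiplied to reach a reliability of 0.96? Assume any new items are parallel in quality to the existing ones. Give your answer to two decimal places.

6.00

n = 0.96(1 − 0.80) / [0.80(1 − 0.96)]
  = 0.1920 / 0.0320 = 6.0000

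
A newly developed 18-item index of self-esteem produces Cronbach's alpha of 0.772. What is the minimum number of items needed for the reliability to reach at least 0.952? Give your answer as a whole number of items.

Invert Spearman-Brown to solve for n:
n = r_target (1 − r_old) / [ r_old (1 − r_target) ]
n = [0.952 × 0.228] / [0.772 × 0.048]
  = 0.217056 / 0.037056 = 5.8575
5.8575 × 18 = 105.44 → 106 items

106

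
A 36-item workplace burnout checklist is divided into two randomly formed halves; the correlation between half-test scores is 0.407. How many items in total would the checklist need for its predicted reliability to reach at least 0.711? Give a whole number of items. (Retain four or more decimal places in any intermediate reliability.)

65

r_full = 2(0.407)/(1 + 0.407) = 0.5785
n = r_tgt(1 − r_full) / [r_full(1 − r_tgt)] = 0.711 × 0.4215 / (0.5785 × 0.289) ≈ 1.7925
Required items = 1.7925 × 36 = 64.53, so 65 items.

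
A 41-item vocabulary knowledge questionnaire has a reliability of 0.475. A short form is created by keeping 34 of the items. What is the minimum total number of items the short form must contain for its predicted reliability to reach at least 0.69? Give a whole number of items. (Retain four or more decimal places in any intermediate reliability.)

101

Short-form reliability: n = 34/41 = 0.8293; r_34 = n·r/(1+(n−1)r) ≈ 0.4287
Length factor from the short form to reach 0.69: n' = 0.69(1 − 0.4287) / [0.4287(1 − 0.69)] ≈ 2.9662
Items = 2.9662 × 34 ≈ 100.85 → 101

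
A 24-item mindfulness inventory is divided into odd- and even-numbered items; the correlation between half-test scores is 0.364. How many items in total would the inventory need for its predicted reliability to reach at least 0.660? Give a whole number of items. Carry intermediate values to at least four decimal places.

Corrected full-test reliability: r_full = 2 × 0.364 / (1 + 0.364) ≈ 0.5337
Solve Spearman-Brown for n: n = 0.660(1 − 0.5337) / [0.5337(1 − 0.660)] = 1.6960
Items = 1.6960 × 24 ≈ 40.70 → 41

41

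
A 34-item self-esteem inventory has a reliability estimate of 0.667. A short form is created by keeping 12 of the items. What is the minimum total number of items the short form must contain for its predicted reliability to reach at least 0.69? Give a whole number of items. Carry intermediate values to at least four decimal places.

Short-form reliability: n = 12/34 = 0.3529; r_12 = n·r/(1+(n−1)r) ≈ 0.4141
Length factor from the short form to reach 0.69: n' = 0.69(1 − 0.4141) / [0.4141(1 − 0.69)] ≈ 3.1492
Total items = 3.1492 × 12 = 37.79, rounded up to 38.

38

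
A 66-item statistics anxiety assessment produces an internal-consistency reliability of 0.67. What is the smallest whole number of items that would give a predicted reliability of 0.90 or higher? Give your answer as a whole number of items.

293

Rearranging the Spearman-Brown formula for n,
n = r_target (1 − r_old) / [ r_old (1 − r_target) ]
n = 0.90 × (1 − 0.67) / [ 0.67 × (1 − 0.90) ]
  = 0.2970 / 0.0670 = 4.4328
Items needed = n × 66 = 4.4328 × 66 ≈ 292.56 → round up to 293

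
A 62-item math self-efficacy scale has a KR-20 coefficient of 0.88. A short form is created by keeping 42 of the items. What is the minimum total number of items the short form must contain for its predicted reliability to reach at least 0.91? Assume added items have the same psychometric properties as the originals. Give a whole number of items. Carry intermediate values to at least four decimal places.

First, r for the 42-item form: n = 42/62 = 0.6774, so r_42 = 0.6774·0.88/(1 + (0.6774 − 1)·0.88) = 0.8324
Then solve for n' with r_old = 0.8324, r_target = 0.91: n' = 0.91(1 − 0.8324)/[0.8324(1 − 0.91)] = 2.0358
Total items = 2.0358 × 42 = 85.50, rounded up to 86.

86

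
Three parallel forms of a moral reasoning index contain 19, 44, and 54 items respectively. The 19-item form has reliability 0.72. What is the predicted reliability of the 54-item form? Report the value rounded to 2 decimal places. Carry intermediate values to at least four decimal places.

Only the ratio of lengths matters: n = 54/19 = 2.8421
r_{54} = n·r / (1 + (n − 1)·r) = 2.0463 / 2.3263 ≈ 0.8796

0.88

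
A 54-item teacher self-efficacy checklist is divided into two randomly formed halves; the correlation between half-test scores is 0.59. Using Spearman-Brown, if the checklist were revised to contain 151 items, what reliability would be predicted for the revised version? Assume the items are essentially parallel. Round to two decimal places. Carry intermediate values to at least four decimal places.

First correct the split-half correlation to full-test reliability: r_full = 2 × 0.59 / (1 + 0.59) ≈ 0.7421
Length factor from 54 to 151 items: n = 151/54 = 2.7963
r_new = n·r_full / (1 + (n − 1)·r_full) = 2.0751 / 2.3330 ≈ 0.8895

0.89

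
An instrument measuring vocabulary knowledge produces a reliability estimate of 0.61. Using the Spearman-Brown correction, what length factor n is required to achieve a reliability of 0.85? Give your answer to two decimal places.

n = 0.85 × (1 − 0.61) / [ 0.61 × (1 − 0.85) ]
  = 0.3315 / 0.0915 = 3.6230

3.62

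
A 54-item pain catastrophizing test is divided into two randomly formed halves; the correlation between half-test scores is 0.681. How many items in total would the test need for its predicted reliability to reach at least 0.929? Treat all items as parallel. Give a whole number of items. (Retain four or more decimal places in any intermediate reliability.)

r_full = 2(0.681)/(1 + 0.681) = 0.8102
Solve Spearman-Brown for n: n = 0.929(1 − 0.8102) / [0.8102(1 − 0.929)] = 3.0652
Items = 3.0652 × 54 ≈ 165.52 → 166

166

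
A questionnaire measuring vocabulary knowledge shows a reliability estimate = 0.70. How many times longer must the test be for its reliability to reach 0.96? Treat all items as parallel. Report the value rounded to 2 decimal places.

Spearman-Brown solved for the length factor n:
n = r*(1 − r) / [ r (1 − r*) ]
n = [0.96 × 0.30] / [0.70 × 0.04]
  = 0.2880 / 0.0280 = 10.2857

10.29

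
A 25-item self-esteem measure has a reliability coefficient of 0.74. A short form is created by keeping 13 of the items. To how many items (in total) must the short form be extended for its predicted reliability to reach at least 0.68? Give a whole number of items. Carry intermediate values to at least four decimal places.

First, r for the 13-item form: n = 13/25 = 0.5200, so r_13 = 0.5200·0.74/(1 + (0.5200 − 1)·0.74) = 0.5968
Length factor from the short form to reach 0.68: n' = 0.68(1 − 0.5968) / [0.5968(1 − 0.68)] ≈ 1.4357
Items = 1.4357 × 13 ≈ 18.66 → 19

19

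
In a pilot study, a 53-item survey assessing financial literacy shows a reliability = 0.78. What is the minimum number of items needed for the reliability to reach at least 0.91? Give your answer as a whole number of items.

152

n = 0.91 × (1 − 0.78) / [ 0.78 × (1 − 0.91) ]
  = 0.2002 / 0.0702 = 2.8519
So the test needs 2.8519 × 53 ≈ 151.15 items; rounding up, 152.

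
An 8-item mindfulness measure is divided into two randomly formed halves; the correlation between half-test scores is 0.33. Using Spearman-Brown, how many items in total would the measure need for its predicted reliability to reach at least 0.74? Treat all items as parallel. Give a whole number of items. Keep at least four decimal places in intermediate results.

r_full = 2(0.33)/(1 + 0.33) = 0.4962
n = r_tgt(1 − r_full) / [r_full(1 − r_tgt)] = 0.74 × 0.5038 / (0.4962 × 0.26) ≈ 2.8897
Required items = 2.8897 × 8 = 23.12, so 24 items.

24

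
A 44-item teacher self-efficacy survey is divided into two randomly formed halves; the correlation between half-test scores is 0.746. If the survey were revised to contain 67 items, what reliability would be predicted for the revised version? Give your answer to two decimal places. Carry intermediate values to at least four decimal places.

0.90

Full-test reliability from the split-half r: r_full = 2(0.746)/(1 + 0.746) = 0.8545
Length factor from 44 to 67 items: n = 67/44 = 1.5227
r_new = n·r_full / (1 + (n − 1)·r_full) = 1.3011 / 1.4466 ≈ 0.8994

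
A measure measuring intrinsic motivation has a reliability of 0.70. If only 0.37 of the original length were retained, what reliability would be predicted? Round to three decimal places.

0.463

By Spearman-Brown, r_new = n r / (1 + (n − 1) r).
r_new = (0.37 × 0.70) / (1 + (0.37 − 1) × 0.70)
     = 0.2590 / 0.5590 = 0.4633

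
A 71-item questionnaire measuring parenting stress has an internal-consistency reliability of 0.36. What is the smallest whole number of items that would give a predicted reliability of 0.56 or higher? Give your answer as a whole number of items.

161

Invert Spearman-Brown to solve for n:
n = r_target (1 − r_old) / [ r_old (1 − r_target) ]
n = [0.56 × 0.64] / [0.36 × 0.44]
n = 0.3584 / 0.1584 ≈ 2.2626
2.2626 × 71 = 160.64 → 161 items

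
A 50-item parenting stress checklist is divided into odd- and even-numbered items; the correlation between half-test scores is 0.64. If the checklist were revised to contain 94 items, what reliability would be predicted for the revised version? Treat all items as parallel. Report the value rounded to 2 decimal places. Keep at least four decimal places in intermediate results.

First correct the split-half correlation to full-test reliability: r_full = 2 × 0.64 / (1 + 0.64) ≈ 0.7805
Length factor from 50 to 94 items: n = 94/50 = 1.8800
r_new = n·r_full / (1 + (n − 1)·r_full) = 1.4673 / 1.6868 ≈ 0.8699

0.87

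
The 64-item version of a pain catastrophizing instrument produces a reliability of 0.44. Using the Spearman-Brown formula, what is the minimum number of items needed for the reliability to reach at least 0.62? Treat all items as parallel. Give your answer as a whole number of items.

n = 0.62 × (1 − 0.44) / [ 0.44 × (1 − 0.62) ]
n = 0.3472 / 0.1672 ≈ 2.0766
So the test needs 2.0766 × 64 ≈ 132.90 items; rounding up, 133.

133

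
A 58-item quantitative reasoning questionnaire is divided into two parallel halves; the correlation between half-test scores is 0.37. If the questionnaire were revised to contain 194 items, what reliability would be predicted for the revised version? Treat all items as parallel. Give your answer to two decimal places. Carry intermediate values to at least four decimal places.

0.80

Full-test reliability from the split-half r: r_full = 2(0.37)/(1 + 0.37) = 0.5401
Then adjust to 194 items: n = 194/58 = 3.3448
r_new = n·r_full / (1 + (n − 1)·r_full) = 1.8065 / 2.2664 ≈ 0.7971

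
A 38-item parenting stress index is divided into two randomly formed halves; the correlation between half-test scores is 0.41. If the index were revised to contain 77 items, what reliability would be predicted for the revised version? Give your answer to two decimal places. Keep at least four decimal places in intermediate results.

0.74

Full-test reliability from the split-half r: r_full = 2(0.41)/(1 + 0.41) = 0.5816
Length factor from 38 to 77 items: n = 77/38 = 2.0263
r_new = n·r_full / (1 + (n − 1)·r_full) = 1.1785 / 1.5969 ≈ 0.7380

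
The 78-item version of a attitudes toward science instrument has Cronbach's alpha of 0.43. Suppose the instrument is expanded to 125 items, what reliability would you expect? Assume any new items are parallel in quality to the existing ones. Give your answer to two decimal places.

The new length is 125/78 = 1.6026 times the old.
Spearman-Brown: r_new = n·r / (1 + (n − 1)·r)
r_new = (1.6026 × 0.43) / (1 + (1.6026 − 1) × 0.43)
     = 0.6891 / 1.2591 = 0.5473

0.55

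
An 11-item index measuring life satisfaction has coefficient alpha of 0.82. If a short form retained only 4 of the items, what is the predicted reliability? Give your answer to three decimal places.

Length ratio n = 4/11 = 0.3636
r_new = (0.3636 × 0.82) / (1 + (0.3636 − 1) × 0.82)
r_new = 0.2982 / 0.4782 ≈ 0.6236

0.624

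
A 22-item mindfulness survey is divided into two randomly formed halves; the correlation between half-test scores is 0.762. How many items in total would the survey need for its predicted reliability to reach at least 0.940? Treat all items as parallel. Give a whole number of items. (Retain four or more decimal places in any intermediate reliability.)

r_full = 2(0.762)/(1 + 0.762) = 0.8649
n = r_tgt(1 − r_full) / [r_full(1 − r_tgt)] = 0.940 × 0.1351 / (0.8649 × 0.060) ≈ 2.4472
Required items = 2.4472 × 22 = 53.84, so 54 items.

54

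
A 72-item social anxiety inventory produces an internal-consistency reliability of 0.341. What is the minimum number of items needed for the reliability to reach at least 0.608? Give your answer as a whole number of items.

216

Rearranging the Spearman-Brown formula for n,
n = r*(1 − r) / [ r (1 − r*) ]
n = [0.608 × 0.659] / [0.341 × 0.392]
n = 0.400672 / 0.133672 ≈ 2.9974
Items needed = n × 72 = 2.9974 × 72 ≈ 215.81 → round up to 216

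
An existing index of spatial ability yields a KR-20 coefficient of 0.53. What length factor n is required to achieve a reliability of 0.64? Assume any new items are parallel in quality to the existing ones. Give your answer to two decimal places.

1.58

n = 0.64 × (1 − 0.53) / [ 0.53 × (1 − 0.64) ]
  = 0.3008 / 0.1908 = 1.5765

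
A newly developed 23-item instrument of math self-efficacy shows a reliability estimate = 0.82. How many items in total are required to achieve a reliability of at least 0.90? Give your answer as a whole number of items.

n = [0.90 × 0.18] / [0.82 × 0.10]
n = 0.1620 / 0.0820 ≈ 1.9756
1.9756 × 23 = 45.44 → 46 items

46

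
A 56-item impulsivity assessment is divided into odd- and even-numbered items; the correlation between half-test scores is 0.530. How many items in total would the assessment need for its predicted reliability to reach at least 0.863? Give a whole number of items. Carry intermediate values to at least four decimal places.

157

Corrected full-test reliability: r_full = 2 × 0.530 / (1 + 0.530) ≈ 0.6928
n = r_tgt(1 − r_full) / [r_full(1 − r_tgt)] = 0.863 × 0.3072 / (0.6928 × 0.137) ≈ 2.7932
Required items = 2.7932 × 56 = 156.42, so 157 items.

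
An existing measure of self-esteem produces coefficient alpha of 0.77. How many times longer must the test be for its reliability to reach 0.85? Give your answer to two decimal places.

1.69

n = [0.85 × 0.23] / [0.77 × 0.15]
n = 0.1955 / 0.1155 ≈ 1.6926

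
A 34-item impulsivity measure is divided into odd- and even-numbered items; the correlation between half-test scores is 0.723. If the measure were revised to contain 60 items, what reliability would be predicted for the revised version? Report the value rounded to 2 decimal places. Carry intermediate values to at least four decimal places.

0.90

Spearman-Brown correction (n = 2): r_full = 2·0.723/(1 + 0.723) = 0.8392
Then adjust to 60 items: n = 60/34 = 1.7647
r_new = n·r_full / (1 + (n − 1)·r_full) = 1.4809 / 1.6417 ≈ 0.9021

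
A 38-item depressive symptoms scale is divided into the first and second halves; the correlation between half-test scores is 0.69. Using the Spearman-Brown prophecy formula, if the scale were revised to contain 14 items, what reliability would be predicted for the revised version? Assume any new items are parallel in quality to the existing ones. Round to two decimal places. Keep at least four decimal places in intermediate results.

0.62

Spearman-Brown correction (n = 2): r_full = 2·0.69/(1 + 0.69) = 0.8166
Then adjust to 14 items: n = 14/38 = 0.3684
r_new = n·r_full / (1 + (n − 1)·r_full) = 0.3008 / 0.4842 ≈ 0.6212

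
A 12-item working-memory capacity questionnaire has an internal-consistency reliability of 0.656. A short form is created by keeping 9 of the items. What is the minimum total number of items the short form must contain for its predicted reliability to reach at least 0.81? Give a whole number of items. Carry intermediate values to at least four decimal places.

27

First, r for the 9-item form: n = 9/12 = 0.7500, so r_9 = 0.7500·0.656/(1 + (0.7500 − 1)·0.656) = 0.5885
Length factor from the short form to reach 0.81: n' = 0.81(1 − 0.5885) / [0.5885(1 − 0.81)] ≈ 2.9810
Items = 2.9810 × 9 ≈ 26.83 → 27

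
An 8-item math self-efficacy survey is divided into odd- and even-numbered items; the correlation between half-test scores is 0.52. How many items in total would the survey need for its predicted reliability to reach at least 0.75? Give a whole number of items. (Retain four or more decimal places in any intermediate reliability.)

r_full = 2(0.52)/(1 + 0.52) = 0.6842
n = r_tgt(1 − r_full) / [r_full(1 − r_tgt)] = 0.75 × 0.3158 / (0.6842 × 0.25) ≈ 1.3847
Items = 1.3847 × 8 ≈ 11.08 → 12

12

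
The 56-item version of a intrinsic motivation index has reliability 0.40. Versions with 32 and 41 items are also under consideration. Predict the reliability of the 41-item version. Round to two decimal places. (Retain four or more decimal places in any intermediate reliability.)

0.33

The 32-item form is not needed; work directly from the 56-item form with n = 41/56 = 0.7321.
r_{41} = n·r / (1 + (n − 1)·r) = 0.2928 / 0.8928 ≈ 0.3280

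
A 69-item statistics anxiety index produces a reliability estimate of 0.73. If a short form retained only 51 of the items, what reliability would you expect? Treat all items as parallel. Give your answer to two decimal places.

0.67

Length ratio n = 51/69 = 0.7391
By Spearman-Brown, r_new = n r / (1 + (n − 1) r).
r_new = 0.7391·0.73 / [1 + (0.7391 − 1)·0.73]
     = 0.5395 / 0.8095 = 0.6665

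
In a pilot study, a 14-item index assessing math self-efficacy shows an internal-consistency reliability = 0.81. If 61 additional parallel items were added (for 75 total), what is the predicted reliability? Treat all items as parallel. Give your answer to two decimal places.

Length ratio n = 75/14 = 5.3571
r_new = 5.3571·0.81 / [1 + (5.3571 − 1)·0.81]
r_new = 4.3393 / 4.5293 ≈ 0.9581

0.96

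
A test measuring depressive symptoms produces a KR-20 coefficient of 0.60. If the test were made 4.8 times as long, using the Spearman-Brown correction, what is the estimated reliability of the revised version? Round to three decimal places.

0.878

Apply the Spearman-Brown prophecy formula, r' = nr / [1 + (n − 1)r]:
r_new = (4.8 × 0.60) / (1 + (4.8 − 1) × 0.60)
r_new = 2.8800 / 3.2800 ≈ 0.8780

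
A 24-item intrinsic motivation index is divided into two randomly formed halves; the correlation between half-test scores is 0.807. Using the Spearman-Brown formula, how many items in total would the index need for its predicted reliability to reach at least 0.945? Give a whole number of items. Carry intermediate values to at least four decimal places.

50

r_full = 2(0.807)/(1 + 0.807) = 0.8932
Solve Spearman-Brown for n: n = 0.945(1 − 0.8932) / [0.8932(1 − 0.945)] = 2.0544
Required items = 2.0544 × 24 = 49.31, so 50 items.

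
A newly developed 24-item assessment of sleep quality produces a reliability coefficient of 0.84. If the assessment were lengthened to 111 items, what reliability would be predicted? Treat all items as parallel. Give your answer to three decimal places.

The new length is 111/24 = 4.625 times the old.
r_new = (4.625 × 0.84) / (1 + (4.625 − 1) × 0.84)
     = 3.8850 / 4.0450 = 0.9604

0.960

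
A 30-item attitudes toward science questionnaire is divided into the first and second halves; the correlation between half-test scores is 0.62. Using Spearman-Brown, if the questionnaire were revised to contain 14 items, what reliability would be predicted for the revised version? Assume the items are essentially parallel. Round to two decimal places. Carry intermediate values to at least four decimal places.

Full-test reliability from the split-half r: r_full = 2(0.62)/(1 + 0.62) = 0.7654
Length factor from 30 to 14 items: n = 14/30 = 0.4667
r_new = n·r_full / (1 + (n − 1)·r_full) = 0.3572 / 0.5918 ≈ 0.6036

0.60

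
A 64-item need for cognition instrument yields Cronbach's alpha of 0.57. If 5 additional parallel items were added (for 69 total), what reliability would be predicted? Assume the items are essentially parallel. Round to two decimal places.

0.59

Length ratio n = 69/64 = 1.0781
Spearman-Brown: r_new = n·r / (1 + (n − 1)·r)
r_new = (1.0781 × 0.57) / (1 + (1.0781 − 1) × 0.57)
r_new = 0.6145 / 1.0445 ≈ 0.5883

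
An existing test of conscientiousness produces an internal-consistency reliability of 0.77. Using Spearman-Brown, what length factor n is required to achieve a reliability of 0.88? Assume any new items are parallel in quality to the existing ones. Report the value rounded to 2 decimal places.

n = 0.88(1 − 0.77) / [0.77(1 − 0.88)]
n = 0.2024 / 0.0924 ≈ 2.1905

2.19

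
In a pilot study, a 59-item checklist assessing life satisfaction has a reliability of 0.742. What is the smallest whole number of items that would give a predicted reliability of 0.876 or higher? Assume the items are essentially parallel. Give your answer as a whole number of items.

Rearranging the Spearman-Brown formula for n,
n = r*(1 − r) / [ r (1 − r*) ]
n = 0.876 × (1 − 0.742) / [ 0.742 × (1 − 0.876) ]
  = 0.226008 / 0.092008 = 2.4564
Items needed = n × 59 = 2.4564 × 59 ≈ 144.93 → round up to 145

145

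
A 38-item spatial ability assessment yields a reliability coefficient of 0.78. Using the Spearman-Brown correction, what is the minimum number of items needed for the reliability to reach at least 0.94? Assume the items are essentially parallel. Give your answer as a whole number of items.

Rearranging the Spearman-Brown formula for n,
n = r*(1 − r) / [ r (1 − r*) ]
n = 0.94(1 − 0.78) / [0.78(1 − 0.94)]
n = 0.2068 / 0.0468 ≈ 4.4188
4.4188 × 38 = 167.91 → 168 items

168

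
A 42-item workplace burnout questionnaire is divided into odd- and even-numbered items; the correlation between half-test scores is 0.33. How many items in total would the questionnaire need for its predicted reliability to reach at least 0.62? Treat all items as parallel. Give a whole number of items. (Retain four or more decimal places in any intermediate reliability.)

70

Corrected full-test reliability: r_full = 2 × 0.33 / (1 + 0.33) ≈ 0.4962
n = r_tgt(1 − r_full) / [r_full(1 − r_tgt)] = 0.62 × 0.5038 / (0.4962 × 0.38) ≈ 1.6566
Required items = 1.6566 × 42 = 69.58, so 70 items.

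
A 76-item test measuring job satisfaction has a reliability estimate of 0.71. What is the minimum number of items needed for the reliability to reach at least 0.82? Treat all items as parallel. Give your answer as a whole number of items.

n = [0.82 × 0.29] / [0.71 × 0.18]
  = 0.2378 / 0.1278 = 1.8607
So the test needs 1.8607 × 76 ≈ 141.41 items; rounding up, 142.

142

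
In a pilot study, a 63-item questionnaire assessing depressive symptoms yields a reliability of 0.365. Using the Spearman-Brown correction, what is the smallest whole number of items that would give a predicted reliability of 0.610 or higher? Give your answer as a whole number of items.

Spearman-Brown solved for the length factor n:
n = r_target (1 − r_old) / [ r_old (1 − r_target) ]
n = 0.610 × (1 − 0.365) / [ 0.365 × (1 − 0.610) ]
n = 0.387350 / 0.142350 ≈ 2.7211
2.7211 × 63 = 171.43 → 172 items

172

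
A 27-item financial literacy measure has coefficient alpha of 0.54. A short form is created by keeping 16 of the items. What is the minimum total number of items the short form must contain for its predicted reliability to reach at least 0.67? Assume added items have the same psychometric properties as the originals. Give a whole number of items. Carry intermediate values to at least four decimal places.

47

Short-form reliability: n = 16/27 = 0.5926; r_16 = n·r/(1+(n−1)r) ≈ 0.4103
Length factor from the short form to reach 0.67: n' = 0.67(1 − 0.4103) / [0.4103(1 − 0.67)] ≈ 2.9180
Items = 2.9180 × 16 ≈ 46.69 → 47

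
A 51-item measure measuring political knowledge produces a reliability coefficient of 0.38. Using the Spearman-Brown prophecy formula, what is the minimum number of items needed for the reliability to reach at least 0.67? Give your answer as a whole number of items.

Invert Spearman-Brown to solve for n:
n = r_target (1 − r_old) / [ r_old (1 − r_target) ]
n = 0.67 × (1 − 0.38) / [ 0.38 × (1 − 0.67) ]
  = 0.4154 / 0.1254 = 3.3126
3.3126 × 51 = 168.94 → 169 items

169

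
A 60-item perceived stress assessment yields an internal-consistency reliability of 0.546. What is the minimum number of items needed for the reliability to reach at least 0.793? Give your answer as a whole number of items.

Invert Spearman-Brown to solve for n:
n = r_target (1 − r_old) / [ r_old (1 − r_target) ]
n = 0.793 × (1 − 0.546) / [ 0.546 × (1 − 0.793) ]
  = 0.360022 / 0.113022 = 3.1854
3.1854 × 60 = 191.12 → 192 items

192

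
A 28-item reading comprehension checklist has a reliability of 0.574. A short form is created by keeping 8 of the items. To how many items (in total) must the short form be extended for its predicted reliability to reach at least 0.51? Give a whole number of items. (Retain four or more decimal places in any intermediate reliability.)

22

First, r for the 8-item form: n = 8/28 = 0.2857, so r_8 = 0.2857·0.574/(1 + (0.2857 − 1)·0.574) = 0.2780
Then solve for n' with r_old = 0.2780, r_target = 0.51: n' = 0.51(1 − 0.2780)/[0.2780(1 − 0.51)] = 2.7031
Items = 2.7031 × 8 ≈ 21.62 → 22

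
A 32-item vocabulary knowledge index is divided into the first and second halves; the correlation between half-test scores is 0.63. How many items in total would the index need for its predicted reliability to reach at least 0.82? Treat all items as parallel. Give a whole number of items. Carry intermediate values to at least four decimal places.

r_full = 2(0.63)/(1 + 0.63) = 0.7730
n = r_tgt(1 − r_full) / [r_full(1 − r_tgt)] = 0.82 × 0.2270 / (0.7730 × 0.18) ≈ 1.3378
Required items = 1.3378 × 32 = 42.81, so 43 items.

43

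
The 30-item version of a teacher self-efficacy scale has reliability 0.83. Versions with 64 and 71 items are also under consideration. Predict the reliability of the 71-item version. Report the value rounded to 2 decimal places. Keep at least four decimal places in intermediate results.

0.92

Only the ratio of lengths matters: n = 71/30 = 2.3667
r_{71} = n·r / (1 + (n − 1)·r) = 1.9644 / 2.1344 ≈ 0.9204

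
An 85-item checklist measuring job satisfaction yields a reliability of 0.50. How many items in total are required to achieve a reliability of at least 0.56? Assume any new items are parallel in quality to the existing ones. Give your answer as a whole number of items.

Invert Spearman-Brown to solve for n:
n = r_target (1 − r_old) / [ r_old (1 − r_target) ]
n = 0.56(1 − 0.50) / [0.50(1 − 0.56)]
n = 0.2800 / 0.2200 ≈ 1.2727
Items needed = n × 85 = 1.2727 × 85 ≈ 108.18 → round up to 109

109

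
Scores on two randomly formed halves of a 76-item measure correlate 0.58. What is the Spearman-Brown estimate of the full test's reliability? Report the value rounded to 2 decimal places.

Each half is half the length of the full test, so the full test is n = 2 times a half.
r_full = 2(0.58) / (1 + 0.58)
       = 1.1600 / 1.5800 = 0.7342

0.73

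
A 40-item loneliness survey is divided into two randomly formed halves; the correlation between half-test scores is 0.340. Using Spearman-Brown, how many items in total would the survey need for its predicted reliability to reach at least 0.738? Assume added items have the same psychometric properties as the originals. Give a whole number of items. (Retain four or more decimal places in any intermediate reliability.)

110

r_full = 2(0.340)/(1 + 0.340) = 0.5075
Solve Spearman-Brown for n: n = 0.738(1 − 0.5075) / [0.5075(1 − 0.738)] = 2.7335
Required items = 2.7335 × 40 = 109.34, so 110 items.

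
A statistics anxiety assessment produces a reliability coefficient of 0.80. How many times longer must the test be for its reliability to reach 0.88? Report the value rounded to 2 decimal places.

n = 0.88(1 − 0.80) / [0.80(1 − 0.88)]
  = 0.1760 / 0.0960 = 1.8333

1.83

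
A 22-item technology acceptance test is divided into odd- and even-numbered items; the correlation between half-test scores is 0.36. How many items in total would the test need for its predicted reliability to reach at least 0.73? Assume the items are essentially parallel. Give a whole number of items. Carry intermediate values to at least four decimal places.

r_full = 2(0.36)/(1 + 0.36) = 0.5294
Solve Spearman-Brown for n: n = 0.73(1 − 0.5294) / [0.5294(1 − 0.73)] = 2.4034
Items = 2.4034 × 22 ≈ 52.87 → 53

53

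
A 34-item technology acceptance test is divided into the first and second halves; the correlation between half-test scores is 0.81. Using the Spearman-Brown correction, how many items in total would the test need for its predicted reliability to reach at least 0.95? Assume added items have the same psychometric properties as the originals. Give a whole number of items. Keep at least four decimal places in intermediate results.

Corrected full-test reliability: r_full = 2 × 0.81 / (1 + 0.81) ≈ 0.8950
n = r_tgt(1 − r_full) / [r_full(1 − r_tgt)] = 0.95 × 0.1050 / (0.8950 × 0.05) ≈ 2.2291
Required items = 2.2291 × 34 = 75.79, so 76 items.

76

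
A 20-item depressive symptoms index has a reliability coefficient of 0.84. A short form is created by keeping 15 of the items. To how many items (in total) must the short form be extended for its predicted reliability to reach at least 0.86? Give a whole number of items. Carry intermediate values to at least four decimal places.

24

First, r for the 15-item form: n = 15/20 = 0.7500, so r_15 = 0.7500·0.84/(1 + (0.7500 − 1)·0.84) = 0.7975
Length factor from the short form to reach 0.86: n' = 0.86(1 − 0.7975) / [0.7975(1 − 0.86)] ≈ 1.5598
Total items = 1.5598 × 15 = 23.40, rounded up to 24.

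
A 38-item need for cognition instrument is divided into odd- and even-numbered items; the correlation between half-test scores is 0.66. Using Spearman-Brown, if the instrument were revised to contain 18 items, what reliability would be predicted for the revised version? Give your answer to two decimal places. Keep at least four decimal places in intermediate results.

Full-test reliability from the split-half r: r_full = 2(0.66)/(1 + 0.66) = 0.7952
Length factor from 38 to 18 items: n = 18/38 = 0.4737
r_new = n·r_full / (1 + (n − 1)·r_full) = 0.3767 / 0.5815 ≈ 0.6478

0.65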